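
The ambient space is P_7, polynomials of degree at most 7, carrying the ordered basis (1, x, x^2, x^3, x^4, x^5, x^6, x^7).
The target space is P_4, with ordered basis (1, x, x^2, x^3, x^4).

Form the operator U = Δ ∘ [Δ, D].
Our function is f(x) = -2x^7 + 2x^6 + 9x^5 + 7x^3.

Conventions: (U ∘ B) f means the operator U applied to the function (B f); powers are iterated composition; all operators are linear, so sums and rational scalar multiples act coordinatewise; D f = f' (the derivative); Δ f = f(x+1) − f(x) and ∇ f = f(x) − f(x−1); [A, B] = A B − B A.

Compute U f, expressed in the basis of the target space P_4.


the image equals g(x) = 0

D f = -14x^6 + 12x^5 + 45x^4 + 21x^2
Δ D f = -84x^5 - 150x^4 + 20x^3 + 180x^2 + 198x + 64
Δ f = -14x^6 - 30x^5 + 5x^4 + 60x^3 + 99x^2 + 64x + 16
D Δ f = -84x^5 - 150x^4 + 20x^3 + 180x^2 + 198x + 64
[Δ, D] f = 0
Δ [Δ, D] f = 0


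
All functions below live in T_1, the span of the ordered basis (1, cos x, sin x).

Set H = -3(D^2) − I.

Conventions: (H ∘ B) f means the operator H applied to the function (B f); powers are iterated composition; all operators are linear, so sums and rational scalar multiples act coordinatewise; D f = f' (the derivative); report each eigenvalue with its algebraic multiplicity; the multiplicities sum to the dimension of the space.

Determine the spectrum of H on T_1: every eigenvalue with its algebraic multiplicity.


image of 1: -1
image of cos x: 2cos x
image of sin x: 2sin x
the matrix is diagonal; its diagonal is (-1, 2, 2)
for a triangular matrix the eigenvalues are the diagonal entries, with algebraic multiplicity their repetition count

λ = -1 (multiplicity 1), λ = 2 (multiplicity 2)


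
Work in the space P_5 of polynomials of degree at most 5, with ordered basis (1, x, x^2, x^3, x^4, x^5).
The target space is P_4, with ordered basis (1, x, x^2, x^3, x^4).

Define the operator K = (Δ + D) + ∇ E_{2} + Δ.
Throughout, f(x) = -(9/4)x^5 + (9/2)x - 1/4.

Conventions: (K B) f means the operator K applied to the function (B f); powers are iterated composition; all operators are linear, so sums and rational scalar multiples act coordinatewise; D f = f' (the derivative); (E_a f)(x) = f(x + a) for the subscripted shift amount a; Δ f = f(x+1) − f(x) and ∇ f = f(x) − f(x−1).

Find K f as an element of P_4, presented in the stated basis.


g(x) = -45x^4 - (225/2)x^3 - (405/2)x^2 - (765/4)x - 225/4

Δ f = -(45/4)x^4 - (45/2)x^3 - (45/2)x^2 - (45/4)x + 9/4
D f = -(45/4)x^4 + 9/2
(Δ + D) f = -(45/2)x^4 - (45/2)x^3 - (45/2)x^2 - (45/4)x + 27/4
E_{2} f = -(9/4)x^5 - (45/2)x^4 - 90x^3 - 180x^2 - (351/2)x - 253/4
∇ E_{2} f = -(45/4)x^4 - (135/2)x^3 - (315/2)x^2 - (675/4)x - 261/4
Δ f = -(45/4)x^4 - (45/2)x^3 - (45/2)x^2 - (45/4)x + 9/4
((Δ + D) + ∇ E_{2} + Δ) f = -45x^4 - (225/2)x^3 - (405/2)x^2 - (765/4)x - 225/4


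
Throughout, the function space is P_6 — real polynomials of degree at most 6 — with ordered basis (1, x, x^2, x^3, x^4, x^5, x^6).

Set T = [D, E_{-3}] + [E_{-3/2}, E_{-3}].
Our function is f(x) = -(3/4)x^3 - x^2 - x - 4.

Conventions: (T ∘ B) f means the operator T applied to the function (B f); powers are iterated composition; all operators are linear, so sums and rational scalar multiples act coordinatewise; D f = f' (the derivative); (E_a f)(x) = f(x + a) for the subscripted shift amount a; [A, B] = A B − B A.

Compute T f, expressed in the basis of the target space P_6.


g(x) = 0

E_{-3} f = -(3/4)x^3 + (23/4)x^2 - (61/4)x + 41/4
D E_{-3} f = -(9/4)x^2 + (23/2)x - 61/4
D f = -(9/4)x^2 - 2x - 1
E_{-3} D f = -(9/4)x^2 + (23/2)x - 61/4
[D, E_{-3}] f = 0
E_{-3} f = -(3/4)x^3 + (23/4)x^2 - (61/4)x + 41/4
E_{-3/2} E_{-3} f = -(3/4)x^3 + (73/8)x^2 - (601/16)x + 1555/32
E_{-3/2} f = -(3/4)x^3 + (19/8)x^2 - (49/16)x - 71/32
E_{-3} E_{-3/2} f = -(3/4)x^3 + (73/8)x^2 - (601/16)x + 1555/32
[E_{-3/2}, E_{-3}] f = 0
([D, E_{-3}] + [E_{-3/2}, E_{-3}]) f = 0


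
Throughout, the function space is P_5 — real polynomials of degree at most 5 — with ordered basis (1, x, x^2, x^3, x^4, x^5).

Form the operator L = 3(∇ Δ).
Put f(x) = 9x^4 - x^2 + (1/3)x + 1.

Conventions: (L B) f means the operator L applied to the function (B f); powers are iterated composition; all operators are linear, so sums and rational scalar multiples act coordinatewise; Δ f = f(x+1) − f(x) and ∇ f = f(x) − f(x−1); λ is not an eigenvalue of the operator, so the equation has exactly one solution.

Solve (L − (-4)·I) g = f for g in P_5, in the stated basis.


write g with unknown coordinates in the stated basis and equate coefficients in (L − (-4)·I) g = f
solving from the highest basis element down gives g = (9/4)x^4 - (41/2)x^2 + (1/12)x + 221/8
check: L g = 81x^2 - 219/2
so L g − (-4)·g = 9x^4 - x^2 + (1/3)x + 1 = f ✓

the result is g(x) = (9/4)x^4 - (41/2)x^2 + (1/12)x + 221/8


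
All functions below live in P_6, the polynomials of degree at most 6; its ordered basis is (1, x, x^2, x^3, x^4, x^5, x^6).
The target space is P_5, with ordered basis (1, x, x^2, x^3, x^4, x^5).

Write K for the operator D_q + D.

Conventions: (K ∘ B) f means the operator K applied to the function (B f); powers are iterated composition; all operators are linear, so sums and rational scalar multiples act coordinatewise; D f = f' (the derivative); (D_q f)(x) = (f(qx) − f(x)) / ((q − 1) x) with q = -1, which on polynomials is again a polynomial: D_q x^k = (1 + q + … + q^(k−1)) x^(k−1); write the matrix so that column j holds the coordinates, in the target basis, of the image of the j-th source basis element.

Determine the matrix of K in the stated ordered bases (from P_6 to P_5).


image of 1: 0
image of x: 2
image of x^2: 2x
image of x^3: 4x^2
image of x^4: 4x^3
image of x^5: 6x^4
image of x^6: 6x^5
each image's coordinates form column j of the matrix

the matrix is [[0, 2, 0, 0, 0, 0, 0]; [0, 0, 2, 0, 0, 0, 0]; [0, 0, 0, 4, 0, 0, 0]; [0, 0, 0, 0, 4, 0, 0]; [0, 0, 0, 0, 0, 6, 0]; [0, 0, 0, 0, 0, 0, 6]] (rows listed top to bottom)


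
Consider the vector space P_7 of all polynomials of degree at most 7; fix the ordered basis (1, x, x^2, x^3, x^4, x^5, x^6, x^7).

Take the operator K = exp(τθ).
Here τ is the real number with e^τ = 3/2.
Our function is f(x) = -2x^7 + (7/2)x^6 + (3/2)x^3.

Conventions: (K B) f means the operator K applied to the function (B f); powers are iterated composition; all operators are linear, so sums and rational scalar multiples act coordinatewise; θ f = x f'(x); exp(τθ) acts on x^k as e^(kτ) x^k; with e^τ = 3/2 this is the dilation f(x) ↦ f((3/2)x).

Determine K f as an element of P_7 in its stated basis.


exp(τθ) x^k = e^(kτ) x^k; with e^τ = 3/2 this sends x^k to (3/2)^k x^k
x^3 ↦ 27/8 x^3
x^6 ↦ 729/64 x^6
x^7 ↦ 2187/128 x^7
applying this coordinatewise to f: exp(τθ) f = -(2187/64)x^7 + (5103/128)x^6 + (81/16)x^3

the result is g(x) = -(2187/64)x^7 + (5103/128)x^6 + (81/16)x^3


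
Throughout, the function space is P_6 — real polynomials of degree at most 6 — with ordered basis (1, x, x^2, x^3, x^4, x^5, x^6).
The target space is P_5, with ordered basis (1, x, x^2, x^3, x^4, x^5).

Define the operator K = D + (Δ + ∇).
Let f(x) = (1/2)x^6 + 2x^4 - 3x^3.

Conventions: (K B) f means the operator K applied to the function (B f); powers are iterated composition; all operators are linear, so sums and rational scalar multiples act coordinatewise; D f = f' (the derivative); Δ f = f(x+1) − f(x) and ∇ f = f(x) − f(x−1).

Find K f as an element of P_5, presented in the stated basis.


D f = 3x^5 + 8x^3 - 9x^2
Δ f = 3x^5 + (15/2)x^4 + 18x^3 + (21/2)x^2 + 2x - 1/2
∇ f = 3x^5 - (15/2)x^4 + 18x^3 - (57/2)x^2 + 20x - 11/2
(Δ + ∇) f = 6x^5 + 36x^3 - 18x^2 + 22x - 6
(D + (Δ + ∇)) f = 9x^5 + 44x^3 - 27x^2 + 22x - 6

the image equals g(x) = 9x^5 + 44x^3 - 27x^2 + 22x - 6


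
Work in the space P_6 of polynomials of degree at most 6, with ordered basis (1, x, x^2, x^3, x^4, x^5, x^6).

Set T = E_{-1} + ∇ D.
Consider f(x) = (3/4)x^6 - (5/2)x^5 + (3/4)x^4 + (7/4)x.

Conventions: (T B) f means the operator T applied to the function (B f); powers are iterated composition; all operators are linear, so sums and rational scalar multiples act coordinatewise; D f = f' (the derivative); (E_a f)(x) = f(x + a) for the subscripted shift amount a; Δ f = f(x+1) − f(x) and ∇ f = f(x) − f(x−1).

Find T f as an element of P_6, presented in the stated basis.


E_{-1} f = (3/4)x^6 - 7x^5 + (49/2)x^4 - 43x^3 + (163/4)x^2 - (73/4)x + 9/4
D f = (9/2)x^5 - (25/2)x^4 + 3x^3 + 7/4
∇ D f = (45/2)x^4 - 95x^3 + 129x^2 - (163/2)x + 20
(E_{-1} + ∇ D) f = (3/4)x^6 - 7x^5 + 47x^4 - 138x^3 + (679/4)x^2 - (399/4)x + 89/4

the image equals g(x) = (3/4)x^6 - 7x^5 + 47x^4 - 138x^3 + (679/4)x^2 - (399/4)x + 89/4


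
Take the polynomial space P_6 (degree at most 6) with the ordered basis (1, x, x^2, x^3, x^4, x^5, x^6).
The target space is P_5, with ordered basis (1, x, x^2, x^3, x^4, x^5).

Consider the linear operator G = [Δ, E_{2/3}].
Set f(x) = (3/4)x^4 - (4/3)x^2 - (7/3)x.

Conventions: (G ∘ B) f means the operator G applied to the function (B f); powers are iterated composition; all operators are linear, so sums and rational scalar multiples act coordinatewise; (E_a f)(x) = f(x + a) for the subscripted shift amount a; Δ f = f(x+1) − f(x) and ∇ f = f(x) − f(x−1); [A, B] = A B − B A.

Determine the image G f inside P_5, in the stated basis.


E_{2/3} f = (3/4)x^4 + 2x^3 + (2/3)x^2 - (29/9)x - 2
Δ E_{2/3} f = 3x^3 + (21/2)x^2 + (31/3)x + 7/36
Δ f = 3x^3 + (9/2)x^2 + (1/3)x - 35/12
E_{2/3} Δ f = 3x^3 + (21/2)x^2 + (31/3)x + 7/36
[Δ, E_{2/3}] f = 0

the image equals g(x) = 0


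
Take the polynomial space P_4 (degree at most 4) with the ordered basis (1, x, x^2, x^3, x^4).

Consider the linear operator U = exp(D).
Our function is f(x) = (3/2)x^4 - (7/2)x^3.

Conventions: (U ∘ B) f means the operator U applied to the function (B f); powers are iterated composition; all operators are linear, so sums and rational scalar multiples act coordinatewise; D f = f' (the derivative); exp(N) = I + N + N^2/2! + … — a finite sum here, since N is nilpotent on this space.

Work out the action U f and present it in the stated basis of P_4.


order-1 term: 6x^3 - (21/2)x^2
order-2 term: 9x^2 - (21/2)x
order-3 term: 6x - 7/2
order-4 term: 3/2
the series for exp(D) f terminates at order 4
exp(D) f = (3/2)x^4 + (5/2)x^3 - (3/2)x^2 - (9/2)x - 2

g(x) = (3/2)x^4 + (5/2)x^3 - (3/2)x^2 - (9/2)x - 2


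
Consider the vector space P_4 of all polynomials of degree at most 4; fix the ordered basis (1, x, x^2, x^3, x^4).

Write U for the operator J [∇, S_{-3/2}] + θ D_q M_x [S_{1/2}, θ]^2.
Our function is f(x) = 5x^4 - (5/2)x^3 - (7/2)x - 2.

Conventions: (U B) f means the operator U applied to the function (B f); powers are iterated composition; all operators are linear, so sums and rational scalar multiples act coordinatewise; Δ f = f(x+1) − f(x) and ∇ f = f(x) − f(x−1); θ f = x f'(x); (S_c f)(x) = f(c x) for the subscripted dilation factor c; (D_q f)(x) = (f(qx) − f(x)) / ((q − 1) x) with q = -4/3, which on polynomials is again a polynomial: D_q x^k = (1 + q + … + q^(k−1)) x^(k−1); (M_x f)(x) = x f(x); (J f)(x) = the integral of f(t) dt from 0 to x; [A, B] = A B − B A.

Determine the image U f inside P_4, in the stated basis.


S_{-3/2} f = (405/16)x^4 + (135/16)x^3 + (21/4)x - 2
∇ S_{-3/2} f = (405/4)x^3 - (2025/16)x^2 + (1215/16)x - 93/8
∇ f = 20x^3 - (75/2)x^2 + (55/2)x - 11
S_{-3/2} ∇ f = -(135/2)x^3 - (675/8)x^2 - (165/4)x - 11
[∇, S_{-3/2}] f = (675/4)x^3 - (675/16)x^2 + (1875/16)x - 5/8
J [∇, S_{-3/2}] f = (675/16)x^4 - (225/16)x^3 + (1875/32)x^2 - (5/8)x
θ f = 20x^4 - (15/2)x^3 - (7/2)x
S_{1/2} θ f = (5/4)x^4 - (15/16)x^3 - (7/4)x
S_{1/2} f = (5/16)x^4 - (5/16)x^3 - (7/4)x - 2
θ S_{1/2} f = (5/4)x^4 - (15/16)x^3 - (7/4)x
[S_{1/2}, θ] f = 0
θ [S_{1/2}, θ] f = 0
S_{1/2} θ [S_{1/2}, θ] f = 0
S_{1/2} [S_{1/2}, θ] f = 0
θ S_{1/2} [S_{1/2}, θ] f = 0
[S_{1/2}, θ] [S_{1/2}, θ] f = 0
M_x [S_{1/2}, θ]^2 f = 0
D_q M_x [S_{1/2}, θ]^2 f = 0
θ D_q M_x [S_{1/2}, θ]^2 f = 0
(J [∇, S_{-3/2}] + θ D_q M_x [S_{1/2}, θ]^2) f = (675/16)x^4 - (225/16)x^3 + (1875/32)x^2 - (5/8)x

g(x) = (675/16)x^4 - (225/16)x^3 + (1875/32)x^2 - (5/8)x


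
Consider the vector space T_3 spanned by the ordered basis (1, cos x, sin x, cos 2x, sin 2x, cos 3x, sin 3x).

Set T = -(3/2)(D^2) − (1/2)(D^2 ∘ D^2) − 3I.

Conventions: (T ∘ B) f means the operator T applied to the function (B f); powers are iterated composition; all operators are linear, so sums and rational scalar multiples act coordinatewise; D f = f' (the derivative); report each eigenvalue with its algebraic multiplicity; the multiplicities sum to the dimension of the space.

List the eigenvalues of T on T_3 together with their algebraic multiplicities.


λ = -30 (multiplicity 2), λ = -5 (multiplicity 2), λ = -3 (multiplicity 1), λ = -2 (multiplicity 2)

image of 1: -3
image of cos x: -2cos x
image of sin x: -2sin x
image of cos 2x: -5cos 2x
image of sin 2x: -5sin 2x
image of cos 3x: -30cos 3x
image of sin 3x: -30sin 3x
the matrix is diagonal; its diagonal is (-3, -2, -2, -5, -5, -30, -30)
for a triangular matrix the eigenvalues are the diagonal entries, with algebraic multiplicity their repetition count


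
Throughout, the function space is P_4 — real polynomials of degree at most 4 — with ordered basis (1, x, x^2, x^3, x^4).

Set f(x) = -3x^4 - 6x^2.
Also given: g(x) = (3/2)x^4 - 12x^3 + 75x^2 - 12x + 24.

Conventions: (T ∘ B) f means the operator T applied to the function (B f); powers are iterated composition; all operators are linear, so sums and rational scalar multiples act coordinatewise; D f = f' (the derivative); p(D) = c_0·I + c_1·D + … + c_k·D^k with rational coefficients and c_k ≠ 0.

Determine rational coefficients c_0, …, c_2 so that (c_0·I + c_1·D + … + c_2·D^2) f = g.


D^0 f = -3x^4 - 6x^2
D^1 f = -12x^3 - 12x
D^2 f = -36x^2 - 12
matching coefficients of g against c_0 f + c_1 Df + … from the top degree down determines the c_i
solution: c_0 = -1/2, c_1 = 1, c_2 = -2

p(D) = -(1/2)·I + D − 2·D^2, i.e. c_0 = -1/2, c_1 = 1, c_2 = -2


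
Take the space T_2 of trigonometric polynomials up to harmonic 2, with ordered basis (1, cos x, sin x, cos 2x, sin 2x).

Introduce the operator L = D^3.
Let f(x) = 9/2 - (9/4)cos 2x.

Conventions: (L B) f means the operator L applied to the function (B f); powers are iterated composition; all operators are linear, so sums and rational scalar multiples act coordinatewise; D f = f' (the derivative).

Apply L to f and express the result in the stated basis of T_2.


the image equals g(x) = -18sin 2x

D f = (9/2)sin 2x
D D f = 9cos 2x
D D D f = -18sin 2x


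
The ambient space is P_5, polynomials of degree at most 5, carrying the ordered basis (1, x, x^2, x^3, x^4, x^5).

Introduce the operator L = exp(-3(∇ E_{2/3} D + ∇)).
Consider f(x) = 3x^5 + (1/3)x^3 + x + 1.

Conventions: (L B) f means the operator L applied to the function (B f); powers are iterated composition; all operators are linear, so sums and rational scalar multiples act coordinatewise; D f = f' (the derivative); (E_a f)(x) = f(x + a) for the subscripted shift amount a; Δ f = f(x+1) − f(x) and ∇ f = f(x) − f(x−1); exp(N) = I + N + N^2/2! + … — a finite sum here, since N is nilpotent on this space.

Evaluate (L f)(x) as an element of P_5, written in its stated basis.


order-1 term: -45x^4 - 90x^3 - 183x^2 - 18x - 67/3
order-2 term: 270x^3 + 810x^2 + 1494x + 594
order-3 term: -810x^2 - 2430x - 2844
order-4 term: 1215x + 2430
order-5 term: -729
the series for exp(-3(∇ E_{2/3} D + ∇)) f terminates at order 5
exp(-3(∇ E_{2/3} D + ∇)) f = 3x^5 - 45x^4 + (541/3)x^3 - 183x^2 + 262x - 1711/3

the image equals g(x) = 3x^5 - 45x^4 + (541/3)x^3 - 183x^2 + 262x - 1711/3


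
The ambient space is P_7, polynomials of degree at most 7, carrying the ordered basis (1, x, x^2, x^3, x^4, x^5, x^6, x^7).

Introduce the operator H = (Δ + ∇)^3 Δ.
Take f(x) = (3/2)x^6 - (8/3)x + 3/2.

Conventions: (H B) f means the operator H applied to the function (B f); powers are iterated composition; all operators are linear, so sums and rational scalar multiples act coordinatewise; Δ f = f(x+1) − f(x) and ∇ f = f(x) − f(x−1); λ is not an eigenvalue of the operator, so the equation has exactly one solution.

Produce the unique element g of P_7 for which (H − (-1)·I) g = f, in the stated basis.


write g with unknown coordinates in the stated basis and equate coefficients in (H − (-1)·I) g = f
solving from the highest basis element down gives g = (3/2)x^6 - 4320x^2 - (12968/3)x - 11517/2
check: H g = 4320x^2 + 4320x + 5760
so H g − (-1)·g = (3/2)x^6 - (8/3)x + 3/2 = f ✓

g(x) = (3/2)x^6 - 4320x^2 - (12968/3)x - 11517/2


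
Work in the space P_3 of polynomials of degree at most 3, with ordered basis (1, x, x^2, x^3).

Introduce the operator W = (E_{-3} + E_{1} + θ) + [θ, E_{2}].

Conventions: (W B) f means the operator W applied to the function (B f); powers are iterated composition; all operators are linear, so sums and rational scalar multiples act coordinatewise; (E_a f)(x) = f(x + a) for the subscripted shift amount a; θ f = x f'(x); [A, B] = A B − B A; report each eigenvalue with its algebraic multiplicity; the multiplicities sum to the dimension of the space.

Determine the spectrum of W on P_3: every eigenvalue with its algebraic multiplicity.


image of 1: 2
image of x: 3x - 4
image of x^2: 4x^2 - 8x + 2
image of x^3: 5x^3 - 12x^2 + 6x - 50
the matrix is upper triangular; its diagonal is (2, 3, 4, 5)
for a triangular matrix the eigenvalues are the diagonal entries, with algebraic multiplicity their repetition count

λ = 2 (multiplicity 1), λ = 3 (multiplicity 1), λ = 4 (multiplicity 1), λ = 5 (multiplicity 1)


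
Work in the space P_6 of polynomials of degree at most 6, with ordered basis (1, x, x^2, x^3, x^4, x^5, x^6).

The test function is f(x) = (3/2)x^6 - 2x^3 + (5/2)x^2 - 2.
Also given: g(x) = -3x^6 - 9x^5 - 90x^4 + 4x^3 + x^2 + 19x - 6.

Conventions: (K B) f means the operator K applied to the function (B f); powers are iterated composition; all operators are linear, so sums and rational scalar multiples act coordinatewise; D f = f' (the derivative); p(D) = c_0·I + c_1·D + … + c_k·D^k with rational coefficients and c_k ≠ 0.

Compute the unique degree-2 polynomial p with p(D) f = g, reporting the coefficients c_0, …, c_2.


D^0 f = (3/2)x^6 - 2x^3 + (5/2)x^2 - 2
D^1 f = 9x^5 - 6x^2 + 5x
D^2 f = 45x^4 - 12x + 5
matching coefficients of g against c_0 f + c_1 Df + … from the top degree down determines the c_i
solution: c_0 = -2, c_1 = -1, c_2 = -2

p(D) = -2·I − D − 2·D^2, i.e. c_0 = -2, c_1 = -1, c_2 = -2


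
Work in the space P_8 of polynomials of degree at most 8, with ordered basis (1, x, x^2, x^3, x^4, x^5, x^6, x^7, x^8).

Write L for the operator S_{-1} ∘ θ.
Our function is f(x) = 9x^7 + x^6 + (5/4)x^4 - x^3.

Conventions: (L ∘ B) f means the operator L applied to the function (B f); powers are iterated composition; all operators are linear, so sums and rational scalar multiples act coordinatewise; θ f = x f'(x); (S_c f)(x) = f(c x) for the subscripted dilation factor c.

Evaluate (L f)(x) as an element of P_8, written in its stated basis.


g(x) = -63x^7 + 6x^6 + 5x^4 + 3x^3

θ f = 63x^7 + 6x^6 + 5x^4 - 3x^3
S_{-1} θ f = -63x^7 + 6x^6 + 5x^4 + 3x^3


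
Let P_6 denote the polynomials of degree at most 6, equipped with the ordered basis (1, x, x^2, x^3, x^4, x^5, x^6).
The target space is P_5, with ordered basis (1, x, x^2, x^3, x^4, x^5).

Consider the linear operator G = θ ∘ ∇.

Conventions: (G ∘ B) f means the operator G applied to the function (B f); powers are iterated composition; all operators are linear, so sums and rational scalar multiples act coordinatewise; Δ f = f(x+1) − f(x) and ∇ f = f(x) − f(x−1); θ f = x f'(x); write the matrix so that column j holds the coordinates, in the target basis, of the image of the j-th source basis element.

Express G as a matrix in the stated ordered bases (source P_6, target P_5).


image of 1: 0
image of x: 0
image of x^2: 2x
image of x^3: 6x^2 - 3x
image of x^4: 12x^3 - 12x^2 + 4x
image of x^5: 20x^4 - 30x^3 + 20x^2 - 5x
image of x^6: 30x^5 - 60x^4 + 60x^3 - 30x^2 + 6x
each image's coordinates form column j of the matrix

the matrix is [[0, 0, 0, 0, 0, 0, 0]; [0, 0, 2, -3, 4, -5, 6]; [0, 0, 0, 6, -12, 20, -30]; [0, 0, 0, 0, 12, -30, 60]; [0, 0, 0, 0, 0, 20, -60]; [0, 0, 0, 0, 0, 0, 30]] (rows listed top to bottom)


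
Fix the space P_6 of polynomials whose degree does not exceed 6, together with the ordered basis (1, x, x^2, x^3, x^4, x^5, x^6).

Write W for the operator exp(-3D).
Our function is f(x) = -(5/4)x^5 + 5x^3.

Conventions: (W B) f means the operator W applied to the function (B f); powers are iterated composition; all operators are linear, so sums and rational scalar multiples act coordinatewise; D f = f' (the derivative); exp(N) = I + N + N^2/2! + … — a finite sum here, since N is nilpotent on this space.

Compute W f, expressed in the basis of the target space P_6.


order-1 term: (75/4)x^4 - 45x^2
order-2 term: -(225/2)x^3 + 135x
order-3 term: (675/2)x^2 - 135
order-4 term: -(2025/4)x
order-5 term: 1215/4
the series for exp(-3D) f terminates at order 5
exp(-3D) f = -(5/4)x^5 + (75/4)x^4 - (215/2)x^3 + (585/2)x^2 - (1485/4)x + 675/4

the image equals g(x) = -(5/4)x^5 + (75/4)x^4 - (215/2)x^3 + (585/2)x^2 - (1485/4)x + 675/4


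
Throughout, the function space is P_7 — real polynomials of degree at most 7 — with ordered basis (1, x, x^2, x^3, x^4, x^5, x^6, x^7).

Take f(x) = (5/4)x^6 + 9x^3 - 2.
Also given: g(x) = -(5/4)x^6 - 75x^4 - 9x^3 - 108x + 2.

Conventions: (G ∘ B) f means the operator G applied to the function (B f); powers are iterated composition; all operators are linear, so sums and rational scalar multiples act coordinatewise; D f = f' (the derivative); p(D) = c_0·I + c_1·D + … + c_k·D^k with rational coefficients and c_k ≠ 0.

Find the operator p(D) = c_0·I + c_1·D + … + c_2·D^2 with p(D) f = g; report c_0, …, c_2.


D^0 f = (5/4)x^6 + 9x^3 - 2
D^1 f = (15/2)x^5 + 27x^2
D^2 f = (75/2)x^4 + 54x
matching coefficients of g against c_0 f + c_1 Df + … from the top degree down determines the c_i
solution: c_0 = -1, c_1 = 0, c_2 = -2

c_0 = -1, c_1 = 0, c_2 = -2


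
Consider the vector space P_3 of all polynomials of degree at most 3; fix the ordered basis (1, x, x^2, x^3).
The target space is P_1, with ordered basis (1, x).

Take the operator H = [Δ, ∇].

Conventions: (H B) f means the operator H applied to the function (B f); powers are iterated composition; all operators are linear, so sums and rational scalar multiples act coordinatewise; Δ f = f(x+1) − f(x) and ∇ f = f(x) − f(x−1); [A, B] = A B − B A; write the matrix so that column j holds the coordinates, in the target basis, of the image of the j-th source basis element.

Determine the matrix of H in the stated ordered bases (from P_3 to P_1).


the matrix is [[0, 0, 0, 0]; [0, 0, 0, 0]] (rows listed top to bottom)

image of 1: 0
image of x: 0
image of x^2: 0
image of x^3: 0
each image's coordinates form column j of the matrix


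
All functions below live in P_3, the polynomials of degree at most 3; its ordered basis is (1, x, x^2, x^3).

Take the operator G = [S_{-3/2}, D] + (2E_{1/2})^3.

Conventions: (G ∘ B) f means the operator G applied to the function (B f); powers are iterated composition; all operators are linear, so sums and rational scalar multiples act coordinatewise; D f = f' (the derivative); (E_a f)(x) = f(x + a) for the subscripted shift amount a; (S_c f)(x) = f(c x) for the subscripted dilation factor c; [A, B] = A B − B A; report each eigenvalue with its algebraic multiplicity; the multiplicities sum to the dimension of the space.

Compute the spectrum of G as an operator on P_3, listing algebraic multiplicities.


λ = 8 (multiplicity 4)

image of 1: 8
image of x: 8x + 29/2
image of x^2: 8x^2 + (33/2)x + 18
image of x^3: 8x^3 + (423/8)x^2 + 54x + 27
the matrix is upper triangular; its diagonal is (8, 8, 8, 8)
for a triangular matrix the eigenvalues are the diagonal entries, with algebraic multiplicity their repetition count


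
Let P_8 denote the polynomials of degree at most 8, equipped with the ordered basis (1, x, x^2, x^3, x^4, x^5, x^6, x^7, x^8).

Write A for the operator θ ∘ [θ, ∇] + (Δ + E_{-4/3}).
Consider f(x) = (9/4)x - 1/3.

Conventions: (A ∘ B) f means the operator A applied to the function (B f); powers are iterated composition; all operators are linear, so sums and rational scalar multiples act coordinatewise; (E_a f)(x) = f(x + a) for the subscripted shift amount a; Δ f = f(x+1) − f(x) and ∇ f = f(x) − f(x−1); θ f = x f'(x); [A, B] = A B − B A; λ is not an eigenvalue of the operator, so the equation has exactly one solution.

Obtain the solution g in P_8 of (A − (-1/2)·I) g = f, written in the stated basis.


write g with unknown coordinates in the stated basis and equate coefficients in (A − (-1/2)·I) g = f
solving from the highest basis element down gives g = (3/2)x + 1/9
check: A g = (3/2)x - 7/18
so A g − (-1/2)·g = (9/4)x - 1/3 = f ✓

g(x) = (3/2)x + 1/9


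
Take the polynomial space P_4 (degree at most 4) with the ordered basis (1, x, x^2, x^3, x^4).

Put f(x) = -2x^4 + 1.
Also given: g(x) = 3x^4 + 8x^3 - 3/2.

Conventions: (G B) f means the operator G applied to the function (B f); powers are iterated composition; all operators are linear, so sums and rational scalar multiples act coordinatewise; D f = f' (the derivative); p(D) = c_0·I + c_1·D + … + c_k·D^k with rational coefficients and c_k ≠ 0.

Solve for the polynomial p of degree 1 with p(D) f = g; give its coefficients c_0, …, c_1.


D^0 f = -2x^4 + 1
D^1 f = -8x^3
matching coefficients of g against c_0 f + c_1 Df + … from the top degree down determines the c_i
solution: c_0 = -3/2, c_1 = -1

p(D) = -(3/2)·I − D, i.e. c_0 = -3/2, c_1 = -1


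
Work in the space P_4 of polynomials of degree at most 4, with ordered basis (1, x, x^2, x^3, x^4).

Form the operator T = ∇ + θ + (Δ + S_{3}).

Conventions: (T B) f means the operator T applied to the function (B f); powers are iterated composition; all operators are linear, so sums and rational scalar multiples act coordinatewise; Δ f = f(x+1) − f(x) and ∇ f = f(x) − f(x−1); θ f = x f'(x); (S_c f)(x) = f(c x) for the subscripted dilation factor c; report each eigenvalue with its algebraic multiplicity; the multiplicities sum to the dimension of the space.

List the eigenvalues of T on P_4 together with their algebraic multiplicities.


image of 1: 1
image of x: 4x + 2
image of x^2: 11x^2 + 4x
image of x^3: 30x^3 + 6x^2 + 2
image of x^4: 85x^4 + 8x^3 + 8x
the matrix is upper triangular; its diagonal is (1, 4, 11, 30, 85)
for a triangular matrix the eigenvalues are the diagonal entries, with algebraic multiplicity their repetition count

λ = 1 (multiplicity 1), λ = 4 (multiplicity 1), λ = 11 (multiplicity 1), λ = 30 (multiplicity 1), λ = 85 (multiplicity 1)


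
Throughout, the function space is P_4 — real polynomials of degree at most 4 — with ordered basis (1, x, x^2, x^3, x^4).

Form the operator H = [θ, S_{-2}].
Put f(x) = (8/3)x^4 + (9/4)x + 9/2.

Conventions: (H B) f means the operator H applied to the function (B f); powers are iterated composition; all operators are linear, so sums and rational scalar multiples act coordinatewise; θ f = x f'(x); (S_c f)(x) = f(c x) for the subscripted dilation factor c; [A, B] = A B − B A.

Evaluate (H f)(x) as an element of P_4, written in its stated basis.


g(x) = 0

S_{-2} f = (128/3)x^4 - (9/2)x + 9/2
θ S_{-2} f = (512/3)x^4 - (9/2)x
θ f = (32/3)x^4 + (9/4)x
S_{-2} θ f = (512/3)x^4 - (9/2)x
[θ, S_{-2}] f = 0


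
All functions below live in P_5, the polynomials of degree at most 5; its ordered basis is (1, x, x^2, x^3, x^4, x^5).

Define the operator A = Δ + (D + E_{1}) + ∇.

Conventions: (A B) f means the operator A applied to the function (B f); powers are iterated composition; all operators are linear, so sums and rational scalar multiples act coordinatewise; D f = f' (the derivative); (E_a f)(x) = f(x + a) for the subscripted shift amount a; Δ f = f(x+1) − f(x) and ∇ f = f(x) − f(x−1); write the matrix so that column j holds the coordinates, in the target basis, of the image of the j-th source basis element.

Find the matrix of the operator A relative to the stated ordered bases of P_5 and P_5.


image of 1: 1
image of x: x + 4
image of x^2: x^2 + 8x + 1
image of x^3: x^3 + 12x^2 + 3x + 3
image of x^4: x^4 + 16x^3 + 6x^2 + 12x + 1
image of x^5: x^5 + 20x^4 + 10x^3 + 30x^2 + 5x + 3
each image's coordinates form column j of the matrix

the matrix is [[1, 4, 1, 3, 1, 3]; [0, 1, 8, 3, 12, 5]; [0, 0, 1, 12, 6, 30]; [0, 0, 0, 1, 16, 10]; [0, 0, 0, 0, 1, 20]; [0, 0, 0, 0, 0, 1]] (rows listed top to bottom)


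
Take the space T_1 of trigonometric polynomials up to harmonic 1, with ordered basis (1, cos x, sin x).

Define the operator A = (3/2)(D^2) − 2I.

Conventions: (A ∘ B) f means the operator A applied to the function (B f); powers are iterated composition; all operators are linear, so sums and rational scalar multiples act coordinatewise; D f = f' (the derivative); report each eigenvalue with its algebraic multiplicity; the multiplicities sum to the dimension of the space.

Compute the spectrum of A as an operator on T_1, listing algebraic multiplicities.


λ = -7/2 (multiplicity 2), λ = -2 (multiplicity 1)

image of 1: -2
image of cos x: -(7/2)cos x
image of sin x: -(7/2)sin x
the matrix is diagonal; its diagonal is (-2, -7/2, -7/2)
for a triangular matrix the eigenvalues are the diagonal entries, with algebraic multiplicity their repetition count


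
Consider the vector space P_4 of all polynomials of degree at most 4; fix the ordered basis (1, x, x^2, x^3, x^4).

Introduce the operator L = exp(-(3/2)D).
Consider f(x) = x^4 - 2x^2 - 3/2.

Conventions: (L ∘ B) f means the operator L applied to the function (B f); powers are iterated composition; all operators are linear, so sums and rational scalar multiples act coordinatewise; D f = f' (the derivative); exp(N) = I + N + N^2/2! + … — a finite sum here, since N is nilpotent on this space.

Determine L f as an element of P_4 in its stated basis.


the image equals g(x) = x^4 - 6x^3 + (23/2)x^2 - (15/2)x - 15/16

order-1 term: -6x^3 + 6x
order-2 term: (27/2)x^2 - 9/2
order-3 term: -(27/2)x
order-4 term: 81/16
the series for exp(-(3/2)D) f terminates at order 4
exp(-(3/2)D) f = x^4 - 6x^3 + (23/2)x^2 - (15/2)x - 15/16


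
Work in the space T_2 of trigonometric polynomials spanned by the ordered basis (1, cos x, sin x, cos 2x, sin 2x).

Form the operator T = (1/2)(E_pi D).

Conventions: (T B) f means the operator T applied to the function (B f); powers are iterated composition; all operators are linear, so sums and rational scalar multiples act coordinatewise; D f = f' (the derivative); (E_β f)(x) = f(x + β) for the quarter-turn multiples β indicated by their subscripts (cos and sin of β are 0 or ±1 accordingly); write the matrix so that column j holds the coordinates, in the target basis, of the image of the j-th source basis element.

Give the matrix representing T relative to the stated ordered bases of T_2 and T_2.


image of 1: 0
image of cos x: (1/2)sin x
image of sin x: -(1/2)cos x
image of cos 2x: -sin 2x
image of sin 2x: cos 2x
each image's coordinates form column j of the matrix

the matrix is [[0, 0, 0, 0, 0]; [0, 0, -1/2, 0, 0]; [0, 1/2, 0, 0, 0]; [0, 0, 0, 0, 1]; [0, 0, 0, -1, 0]] (rows listed top to bottom)


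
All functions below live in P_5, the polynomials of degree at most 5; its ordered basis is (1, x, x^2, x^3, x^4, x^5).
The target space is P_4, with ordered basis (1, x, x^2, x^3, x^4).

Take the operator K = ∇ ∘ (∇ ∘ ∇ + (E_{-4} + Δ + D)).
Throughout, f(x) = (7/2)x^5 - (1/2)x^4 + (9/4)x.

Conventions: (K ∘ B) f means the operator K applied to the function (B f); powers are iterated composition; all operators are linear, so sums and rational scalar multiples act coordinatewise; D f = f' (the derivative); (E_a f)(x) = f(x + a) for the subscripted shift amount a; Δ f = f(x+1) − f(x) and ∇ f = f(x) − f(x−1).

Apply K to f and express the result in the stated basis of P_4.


g(x) = (35/2)x^4 - 177x^3 + 2255x^2 - (14221/2)x + 32251/4

∇ f = (35/2)x^4 - 37x^3 + 38x^2 - (39/2)x + 25/4
∇ ∇ f = 70x^3 - 216x^2 + 257x - 112
E_{-4} f = (7/2)x^5 - (141/2)x^4 + 568x^3 - 2288x^2 + (18441/4)x - 3721
Δ f = (35/2)x^4 + 33x^3 + 32x^2 + (31/2)x + 21/4
D f = (35/2)x^4 - 2x^3 + 9/4
(E_{-4} + Δ + D) f = (7/2)x^5 - (71/2)x^4 + 599x^3 - 2256x^2 + (18503/4)x - 7427/2
(∇ ∘ ∇ + (E_{-4} + Δ + D)) f = (7/2)x^5 - (71/2)x^4 + 669x^3 - 2472x^2 + (19531/4)x - 7651/2
∇ (∇ ∘ ∇ + (E_{-4} + Δ + D)) f = (35/2)x^4 - 177x^3 + 2255x^2 - (14221/2)x + 32251/4


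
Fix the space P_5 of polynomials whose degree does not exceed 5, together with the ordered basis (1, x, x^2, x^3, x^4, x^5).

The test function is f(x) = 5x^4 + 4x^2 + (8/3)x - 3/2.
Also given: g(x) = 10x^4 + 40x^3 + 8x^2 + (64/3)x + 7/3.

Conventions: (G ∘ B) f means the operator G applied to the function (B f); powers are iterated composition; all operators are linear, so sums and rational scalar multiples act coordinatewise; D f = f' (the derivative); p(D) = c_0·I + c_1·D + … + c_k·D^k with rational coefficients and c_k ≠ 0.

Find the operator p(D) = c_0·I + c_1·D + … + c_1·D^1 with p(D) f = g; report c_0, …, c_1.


D^0 f = 5x^4 + 4x^2 + (8/3)x - 3/2
D^1 f = 20x^3 + 8x + 8/3
matching coefficients of g against c_0 f + c_1 Df + … from the top degree down determines the c_i
solution: c_0 = 2, c_1 = 2

c_0 = 2, c_1 = 2


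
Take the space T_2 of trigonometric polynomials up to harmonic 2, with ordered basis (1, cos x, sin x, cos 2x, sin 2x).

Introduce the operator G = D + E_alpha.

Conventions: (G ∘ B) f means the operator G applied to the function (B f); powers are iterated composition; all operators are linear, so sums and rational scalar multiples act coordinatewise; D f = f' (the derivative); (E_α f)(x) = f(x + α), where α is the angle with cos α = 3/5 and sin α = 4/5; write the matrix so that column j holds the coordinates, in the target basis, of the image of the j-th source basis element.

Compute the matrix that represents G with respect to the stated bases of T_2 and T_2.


the matrix is [[1, 0, 0, 0, 0]; [0, 3/5, 9/5, 0, 0]; [0, -9/5, 3/5, 0, 0]; [0, 0, 0, -7/25, 74/25]; [0, 0, 0, -74/25, -7/25]] (rows listed top to bottom)

image of 1: 1
image of cos x: (3/5)cos x - (9/5)sin x
image of sin x: (9/5)cos x + (3/5)sin x
image of cos 2x: -(7/25)cos 2x - (74/25)sin 2x
image of sin 2x: (74/25)cos 2x - (7/25)sin 2x
each image's coordinates form column j of the matrix


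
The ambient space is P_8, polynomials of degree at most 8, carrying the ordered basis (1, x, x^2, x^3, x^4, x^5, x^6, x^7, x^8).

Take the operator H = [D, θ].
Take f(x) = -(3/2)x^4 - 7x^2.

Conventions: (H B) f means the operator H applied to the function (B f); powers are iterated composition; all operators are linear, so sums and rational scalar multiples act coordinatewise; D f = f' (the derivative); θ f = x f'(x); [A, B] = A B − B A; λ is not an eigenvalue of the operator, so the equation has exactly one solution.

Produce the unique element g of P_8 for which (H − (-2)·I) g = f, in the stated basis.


the image equals g(x) = -(3/4)x^4 + (3/2)x^3 - (23/4)x^2 + (23/4)x - 23/8

write g with unknown coordinates in the stated basis and equate coefficients in (H − (-2)·I) g = f
solving from the highest basis element down gives g = -(3/4)x^4 + (3/2)x^3 - (23/4)x^2 + (23/4)x - 23/8
check: H g = -3x^3 + (9/2)x^2 - (23/2)x + 23/4
so H g − (-2)·g = -(3/2)x^4 - 7x^2 = f ✓


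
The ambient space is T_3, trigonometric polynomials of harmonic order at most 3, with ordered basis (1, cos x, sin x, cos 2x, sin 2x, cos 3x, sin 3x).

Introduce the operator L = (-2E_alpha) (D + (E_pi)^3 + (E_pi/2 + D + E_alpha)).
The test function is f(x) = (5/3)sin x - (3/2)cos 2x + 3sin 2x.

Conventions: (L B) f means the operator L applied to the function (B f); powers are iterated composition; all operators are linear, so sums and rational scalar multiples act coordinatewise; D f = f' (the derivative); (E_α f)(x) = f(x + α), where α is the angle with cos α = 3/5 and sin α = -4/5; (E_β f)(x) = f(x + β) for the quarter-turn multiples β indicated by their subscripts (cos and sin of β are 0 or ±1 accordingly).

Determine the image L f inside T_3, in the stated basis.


D f = (5/3)cos x + 6cos 2x + 3sin 2x
E_pi f = -(5/3)sin x - (3/2)cos 2x + 3sin 2x
E_pi E_pi f = (5/3)sin x - (3/2)cos 2x + 3sin 2x
E_pi E_pi E_pi f = -(5/3)sin x - (3/2)cos 2x + 3sin 2x
E_pi/2 f = (5/3)cos x + (3/2)cos 2x - 3sin 2x
D f = (5/3)cos x + 6cos 2x + 3sin 2x
E_alpha f = -(4/3)cos x + sin x - (123/50)cos 2x - (57/25)sin 2x
(E_pi/2 + D + E_alpha) f = 2cos x + sin x + (126/25)cos 2x - (57/25)sin 2x
(D + (E_pi)^3 + (E_pi/2 + D + E_alpha)) f = (11/3)cos x - (2/3)sin x + (477/50)cos 2x + (93/25)sin 2x
E_alpha (D + (E_pi)^3 + (E_pi/2 + D + E_alpha)) f = (41/15)cos x + (38/15)sin x - (7803/1250)cos 2x + (5073/625)sin 2x
(-2E_alpha) (D + (E_pi)^3 + (E_pi/2 + D + E_alpha)) f = -(82/15)cos x - (76/15)sin x + (7803/625)cos 2x - (10146/625)sin 2x

the image equals g(x) = -(82/15)cos x - (76/15)sin x + (7803/625)cos 2x - (10146/625)sin 2x


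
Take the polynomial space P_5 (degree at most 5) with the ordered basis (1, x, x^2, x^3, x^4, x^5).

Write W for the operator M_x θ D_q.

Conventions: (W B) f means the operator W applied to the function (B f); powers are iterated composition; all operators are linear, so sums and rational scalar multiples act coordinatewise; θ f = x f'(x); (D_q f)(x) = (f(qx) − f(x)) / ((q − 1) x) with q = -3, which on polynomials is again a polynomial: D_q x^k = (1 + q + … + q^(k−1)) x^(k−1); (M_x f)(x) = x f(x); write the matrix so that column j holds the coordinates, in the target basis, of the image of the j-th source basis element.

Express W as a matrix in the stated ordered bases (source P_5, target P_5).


the matrix is [[0, 0, 0, 0, 0, 0]; [0, 0, 0, 0, 0, 0]; [0, 0, -2, 0, 0, 0]; [0, 0, 0, 14, 0, 0]; [0, 0, 0, 0, -60, 0]; [0, 0, 0, 0, 0, 244]] (rows listed top to bottom)

image of 1: 0
image of x: 0
image of x^2: -2x^2
image of x^3: 14x^3
image of x^4: -60x^4
image of x^5: 244x^5
each image's coordinates form column j of the matrix


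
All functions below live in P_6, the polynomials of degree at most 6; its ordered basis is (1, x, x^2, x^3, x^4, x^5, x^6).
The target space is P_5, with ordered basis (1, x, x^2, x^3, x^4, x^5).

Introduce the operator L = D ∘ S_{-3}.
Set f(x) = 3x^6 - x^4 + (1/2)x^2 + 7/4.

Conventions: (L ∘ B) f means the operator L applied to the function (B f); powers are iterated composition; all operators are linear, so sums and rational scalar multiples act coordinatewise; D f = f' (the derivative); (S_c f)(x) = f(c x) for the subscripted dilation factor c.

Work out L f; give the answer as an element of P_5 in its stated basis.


S_{-3} f = 2187x^6 - 81x^4 + (9/2)x^2 + 7/4
D S_{-3} f = 13122x^5 - 324x^3 + 9x

the image equals g(x) = 13122x^5 - 324x^3 + 9x


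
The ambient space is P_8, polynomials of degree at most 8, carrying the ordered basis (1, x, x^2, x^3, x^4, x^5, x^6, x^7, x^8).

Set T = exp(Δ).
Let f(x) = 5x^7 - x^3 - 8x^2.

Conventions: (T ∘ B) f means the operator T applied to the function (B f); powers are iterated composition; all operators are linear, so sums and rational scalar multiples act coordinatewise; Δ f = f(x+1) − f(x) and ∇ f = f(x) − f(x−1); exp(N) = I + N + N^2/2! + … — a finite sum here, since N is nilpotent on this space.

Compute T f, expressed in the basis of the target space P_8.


order-1 term: 35x^6 + 105x^5 + 175x^4 + 175x^3 + 102x^2 + 16x - 4
order-2 term: 105x^5 + 525x^4 + 1225x^3 + 1575x^2 + 1082x + 304
order-3 term: 175x^4 + 1050x^3 + 2625x^2 + 3150x + 1504
order-4 term: 175x^3 + 1050x^2 + 2275x + 1750
order-5 term: 105x^2 + 525x + 700
order-6 term: 35x + 105
order-7 term: 5
the series for exp(Δ) f terminates at order 7
exp(Δ) f = 5x^7 + 35x^6 + 210x^5 + 875x^4 + 2624x^3 + 5449x^2 + 7083x + 4364

the result is g(x) = 5x^7 + 35x^6 + 210x^5 + 875x^4 + 2624x^3 + 5449x^2 + 7083x + 4364
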